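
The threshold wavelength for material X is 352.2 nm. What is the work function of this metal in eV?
3.52 eV

At the threshold wavelength, photon energy equals work function:
φ = hc/λ₀

Calculating:
φ = (6.626×10⁻³⁴ J·s)(3×10⁸ m/s) / (352.2×10⁻⁹ m)
φ = 3.52 eV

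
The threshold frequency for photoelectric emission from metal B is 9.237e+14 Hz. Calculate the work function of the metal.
3.82 eV

At the threshold frequency, photon energy equals work function:
φ = hf₀

Calculating:
φ = (6.626×10⁻³⁴ J·s)(9.237e+14 Hz)
φ = 3.82 eV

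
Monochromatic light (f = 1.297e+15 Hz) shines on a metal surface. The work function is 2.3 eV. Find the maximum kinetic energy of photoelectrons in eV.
3.0640 eV

Using Einstein's photoelectric equation: KE_max = hf - φ

First, calculate the photon energy:
E_photon = hf = (6.626×10⁻³⁴ J·s)(1.297e+15 Hz)
E_photon = 5.3640 eV

Then, the maximum kinetic energy:
KE_max = E_photon - φ = 5.3640 eV - 2.3 eV = 3.0640 eV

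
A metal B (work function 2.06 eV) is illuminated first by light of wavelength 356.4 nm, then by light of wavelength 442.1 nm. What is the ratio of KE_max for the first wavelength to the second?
1.9059

Using Einstein's equation: KE_max = hc/λ - φ

For λ₁ = 356.4 nm:
E₁ = hc/λ₁ = 3.4788 eV
KE₁ = E₁ - φ = 3.4788 - 2.06 = 1.4188 eV

For λ₂ = 442.1 nm:
E₂ = hc/λ₂ = 2.8044 eV
KE₂ = E₂ - φ = 2.8044 - 2.06 = 0.7444 eV

Ratio: KE₁/KE₂ = 1.4188/0.7444 = 1.9059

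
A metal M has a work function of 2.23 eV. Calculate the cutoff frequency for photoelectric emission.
5.3921e+14 Hz

The threshold frequency is when the photon energy equals the work function:
hf₀ = φ

Solving for f₀:
f₀ = φ/h = (2.23 eV × 1.602×10⁻¹⁹ J/eV) / (6.626×10⁻³⁴ J·s)
f₀ = 5.3921e+14 Hz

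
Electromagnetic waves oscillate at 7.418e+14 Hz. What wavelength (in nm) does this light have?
404.14 nm

Using the wave equation: c = fλ

Solving for wavelength:
λ = c/f = (3×10⁸ m/s) / (7.418e+14 Hz)
λ = 404.14 nm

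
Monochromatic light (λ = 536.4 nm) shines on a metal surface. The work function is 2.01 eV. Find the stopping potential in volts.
0.3014 V

The stopping potential V_s satisfies: eV_s = KE_max

First, find KE_max using Einstein's equation:
E_photon = hc/λ = 2.3114 eV
KE_max = E_photon - φ = 2.3114 - 2.01 = 0.3014 eV

Since eV_s = KE_max:
V_s = KE_max/e = 0.3014 V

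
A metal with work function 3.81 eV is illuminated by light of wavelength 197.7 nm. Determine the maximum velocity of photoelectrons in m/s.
9.3049e+05 m/s

First, find the maximum kinetic energy:
E_photon = hc/λ = 6.2713 eV
KE_max = E_photon - φ = 6.2713 - 3.81 = 2.4613 eV

Convert to Joules: KE_max = 2.4613 × 1.602×10⁻¹⁹ J = 3.9435e-19 J

Then use KE = ½mv² to find velocity:
v = √(2·KE/m) = √(2 × 3.9435e-19 J / 9.109e-31 kg)
v = 9.3049e+05 m/s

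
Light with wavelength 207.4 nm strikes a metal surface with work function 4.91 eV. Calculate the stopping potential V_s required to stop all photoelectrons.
1.0680 V

The stopping potential V_s satisfies: eV_s = KE_max

First, find KE_max using Einstein's equation:
E_photon = hc/λ = 5.9780 eV
KE_max = E_photon - φ = 5.9780 - 4.91 = 1.0680 eV

Since eV_s = KE_max:
V_s = KE_max/e = 1.0680 V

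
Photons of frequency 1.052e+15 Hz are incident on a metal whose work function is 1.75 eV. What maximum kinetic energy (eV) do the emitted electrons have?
2.6007 eV

Using Einstein's photoelectric equation: KE_max = hf - φ

First, calculate the photon energy:
E_photon = hf = (6.626×10⁻³⁴ J·s)(1.052e+15 Hz)
E_photon = 4.3507 eV

Then, the maximum kinetic energy:
KE_max = E_photon - φ = 4.3507 eV - 1.75 eV = 2.6007 eV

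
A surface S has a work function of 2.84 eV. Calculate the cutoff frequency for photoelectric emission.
6.8671e+14 Hz

The threshold frequency is when the photon energy equals the work function:
hf₀ = φ

Solving for f₀:
f₀ = φ/h = (2.84 eV × 1.602×10⁻¹⁹ J/eV) / (6.626×10⁻³⁴ J·s)
f₀ = 6.8671e+14 Hz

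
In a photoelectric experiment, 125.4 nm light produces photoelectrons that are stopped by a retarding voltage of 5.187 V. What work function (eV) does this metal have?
4.70 eV

The stopping potential gives the maximum kinetic energy: KE_max = eV_s = 5.187 eV

From Einstein's photoelectric equation: KE_max = hc/λ - φ
Rearranging: φ = hc/λ - KE_max

Calculate photon energy:
E_photon = hc/λ = (6.626×10⁻³⁴ J·s)(3×10⁸ m/s) / (125.4×10⁻⁹ m) = 9.8871 eV

Therefore:
φ = 9.8871 - 5.187 = 4.70 eV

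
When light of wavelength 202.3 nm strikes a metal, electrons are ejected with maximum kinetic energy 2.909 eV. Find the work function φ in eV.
3.22 eV

From Einstein's photoelectric equation: KE_max = hf - φ = hc/λ - φ

Rearranging for φ:
φ = hc/λ - KE_max

Calculate photon energy:
E_photon = hc/λ = 6.1287 eV

Therefore:
φ = 6.1287 - 2.909 = 3.22 eV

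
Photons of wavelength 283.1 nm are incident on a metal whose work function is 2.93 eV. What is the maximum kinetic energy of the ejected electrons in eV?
1.4495 eV

Using Einstein's photoelectric equation: KE_max = hf - φ = hc/λ - φ

First, calculate the photon energy:
E_photon = hc/λ = (6.626×10⁻³⁴ J·s)(3×10⁸ m/s) / (283.1×10⁻⁹ m)
E_photon = 4.3795 eV

Then, the maximum kinetic energy:
KE_max = E_photon - φ = 4.3795 eV - 2.93 eV = 1.4495 eV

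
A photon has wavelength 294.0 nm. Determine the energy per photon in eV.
4.2171 eV

Using E = hf = hc/λ:

E = hc/λ = (6.626×10⁻³⁴ J·s)(3×10⁸ m/s) / (294.0×10⁻⁹ m)
E = 4.2171 eV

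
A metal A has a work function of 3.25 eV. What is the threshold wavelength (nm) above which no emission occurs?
381.49 nm

The threshold wavelength is when the photon energy equals the work function:
hc/λ₀ = φ

Solving for λ₀:
λ₀ = hc/φ = (6.626×10⁻³⁴ J·s)(3×10⁸ m/s) / (3.25 eV × 1.602×10⁻¹⁹ J/eV)
λ₀ = 381.49 nm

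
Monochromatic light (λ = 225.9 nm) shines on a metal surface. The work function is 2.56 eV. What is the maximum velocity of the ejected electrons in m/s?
1.0150e+06 m/s

First, find the maximum kinetic energy:
E_photon = hc/λ = 5.4885 eV
KE_max = E_photon - φ = 5.4885 - 2.56 = 2.9285 eV

Convert to Joules: KE_max = 2.9285 × 1.602×10⁻¹⁹ J = 4.6919e-19 J

Then use KE = ½mv² to find velocity:
v = √(2·KE/m) = √(2 × 4.6919e-19 J / 9.109e-31 kg)
v = 1.0150e+06 m/s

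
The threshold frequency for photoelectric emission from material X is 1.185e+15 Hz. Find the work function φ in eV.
4.90 eV

At the threshold frequency, photon energy equals work function:
φ = hf₀

Calculating:
φ = (6.626×10⁻³⁴ J·s)(1.185e+15 Hz)
φ = 4.90 eV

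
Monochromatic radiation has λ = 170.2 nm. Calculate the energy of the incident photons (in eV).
7.2846 eV

Using E = hf = hc/λ:

E = hc/λ = (6.626×10⁻³⁴ J·s)(3×10⁸ m/s) / (170.2×10⁻⁹ m)
E = 7.2846 eV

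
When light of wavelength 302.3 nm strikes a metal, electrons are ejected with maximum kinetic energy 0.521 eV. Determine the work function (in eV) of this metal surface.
3.58 eV

From Einstein's photoelectric equation: KE_max = hf - φ = hc/λ - φ

Rearranging for φ:
φ = hc/λ - KE_max

Calculate photon energy:
E_photon = hc/λ = 4.1014 eV

Therefore:
φ = 4.1014 - 0.521 = 3.58 eV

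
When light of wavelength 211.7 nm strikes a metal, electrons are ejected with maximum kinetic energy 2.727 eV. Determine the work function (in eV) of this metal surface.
3.13 eV

From Einstein's photoelectric equation: KE_max = hf - φ = hc/λ - φ

Rearranging for φ:
φ = hc/λ - KE_max

Calculate photon energy:
E_photon = hc/λ = 5.8566 eV

Therefore:
φ = 5.8566 - 2.727 = 3.13 eV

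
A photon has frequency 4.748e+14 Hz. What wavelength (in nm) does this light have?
631.41 nm

Using the wave equation: c = fλ

Solving for wavelength:
λ = c/f = (3×10⁸ m/s) / (4.748e+14 Hz)
λ = 631.41 nm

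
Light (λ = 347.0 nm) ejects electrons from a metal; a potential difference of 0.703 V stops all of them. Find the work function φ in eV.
2.87 eV

The stopping potential gives the maximum kinetic energy: KE_max = eV_s = 0.703 eV

From Einstein's photoelectric equation: KE_max = hc/λ - φ
Rearranging: φ = hc/λ - KE_max

Calculate photon energy:
E_photon = hc/λ = (6.626×10⁻³⁴ J·s)(3×10⁸ m/s) / (347.0×10⁻⁹ m) = 3.5730 eV

Therefore:
φ = 3.5730 - 0.703 = 2.87 eV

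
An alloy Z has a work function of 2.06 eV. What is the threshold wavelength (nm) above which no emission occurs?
601.87 nm

The threshold wavelength is when the photon energy equals the work function:
hc/λ₀ = φ

Solving for λ₀:
λ₀ = hc/φ = (6.626×10⁻³⁴ J·s)(3×10⁸ m/s) / (2.06 eV × 1.602×10⁻¹⁹ J/eV)
λ₀ = 601.87 nm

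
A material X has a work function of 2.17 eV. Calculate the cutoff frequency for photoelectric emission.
5.2470e+14 Hz

The threshold frequency is when the photon energy equals the work function:
hf₀ = φ

Solving for f₀:
f₀ = φ/h = (2.17 eV × 1.602×10⁻¹⁹ J/eV) / (6.626×10⁻³⁴ J·s)
f₀ = 5.2470e+14 Hz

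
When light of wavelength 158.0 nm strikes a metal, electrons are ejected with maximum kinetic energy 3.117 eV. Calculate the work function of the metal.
4.73 eV

From Einstein's photoelectric equation: KE_max = hf - φ = hc/λ - φ

Rearranging for φ:
φ = hc/λ - KE_max

Calculate photon energy:
E_photon = hc/λ = 7.8471 eV

Therefore:
φ = 7.8471 - 3.117 = 4.73 eV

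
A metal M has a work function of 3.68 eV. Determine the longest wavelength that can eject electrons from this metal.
336.91 nm

The threshold wavelength is when the photon energy equals the work function:
hc/λ₀ = φ

Solving for λ₀:
λ₀ = hc/φ = (6.626×10⁻³⁴ J·s)(3×10⁸ m/s) / (3.68 eV × 1.602×10⁻¹⁹ J/eV)
λ₀ = 336.91 nm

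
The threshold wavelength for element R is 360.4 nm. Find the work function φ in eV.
3.44 eV

At the threshold wavelength, photon energy equals work function:
φ = hc/λ₀

Calculating:
φ = (6.626×10⁻³⁴ J·s)(3×10⁸ m/s) / (360.4×10⁻⁹ m)
φ = 3.44 eV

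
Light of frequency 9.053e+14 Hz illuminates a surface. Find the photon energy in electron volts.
3.7440 eV

Using E = hf:

E = hf = (6.626×10⁻³⁴ J·s)(9.053e+14 Hz)
E = 3.7440 eV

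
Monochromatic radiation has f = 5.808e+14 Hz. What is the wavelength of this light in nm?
516.17 nm

Using the wave equation: c = fλ

Solving for wavelength:
λ = c/f = (3×10⁸ m/s) / (5.808e+14 Hz)
λ = 516.17 nm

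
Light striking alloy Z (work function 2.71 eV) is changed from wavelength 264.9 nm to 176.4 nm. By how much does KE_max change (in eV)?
2.3482 eV

Using Einstein's equation: KE_max = hc/λ - φ

For λ₁ = 264.9 nm:
KE₁ = hc/λ₁ - φ = 4.6804 - 2.71 = 1.9704 eV

For λ₂ = 176.4 nm:
KE₂ = hc/λ₂ - φ = 7.0286 - 2.71 = 4.3186 eV

Change in KE:
ΔKE = KE₂ - KE₁ = 4.3186 - 1.9704 = 2.3482 eV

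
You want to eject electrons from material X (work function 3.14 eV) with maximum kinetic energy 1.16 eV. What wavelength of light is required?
288.34 nm

From Einstein's equation: KE_max = hc/λ - φ

Rearranging for λ:
hc/λ = KE_max + φ
λ = hc/(KE_max + φ)

Required photon energy:
E_photon = KE_max + φ = 1.16 + 3.14 = 4.30 eV

Required wavelength:
λ = hc/E_photon = (6.626×10⁻³⁴)(3×10⁸) / (4.30 × 1.602×10⁻¹⁹)
λ = 288.34 nm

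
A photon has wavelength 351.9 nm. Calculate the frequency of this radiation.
8.5193e+14 Hz

Using the wave equation: c = fλ

Solving for frequency:
f = c/λ = (3×10⁸ m/s) / (351.9×10⁻⁹ m)
f = 8.5193e+14 Hz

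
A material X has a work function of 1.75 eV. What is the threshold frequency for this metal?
4.2315e+14 Hz

The threshold frequency is when the photon energy equals the work function:
hf₀ = φ

Solving for f₀:
f₀ = φ/h = (1.75 eV × 1.602×10⁻¹⁹ J/eV) / (6.626×10⁻³⁴ J·s)
f₀ = 4.2315e+14 Hz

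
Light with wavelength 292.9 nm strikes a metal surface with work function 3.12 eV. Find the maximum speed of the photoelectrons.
6.2571e+05 m/s

First, find the maximum kinetic energy:
E_photon = hc/λ = 4.2330 eV
KE_max = E_photon - φ = 4.2330 - 3.12 = 1.1130 eV

Convert to Joules: KE_max = 1.1130 × 1.602×10⁻¹⁹ J = 1.7832e-19 J

Then use KE = ½mv² to find velocity:
v = √(2·KE/m) = √(2 × 1.7832e-19 J / 9.109e-31 kg)
v = 6.2571e+05 m/s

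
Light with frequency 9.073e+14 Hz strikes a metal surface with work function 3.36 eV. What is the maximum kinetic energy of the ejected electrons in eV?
0.3923 eV

Using Einstein's photoelectric equation: KE_max = hf - φ

First, calculate the photon energy:
E_photon = hf = (6.626×10⁻³⁴ J·s)(9.073e+14 Hz)
E_photon = 3.7523 eV

Then, the maximum kinetic energy:
KE_max = E_photon - φ = 3.7523 eV - 3.36 eV = 0.3923 eV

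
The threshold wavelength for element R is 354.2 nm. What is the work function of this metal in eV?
3.50 eV

At the threshold wavelength, photon energy equals work function:
φ = hc/λ₀

Calculating:
φ = (6.626×10⁻³⁴ J·s)(3×10⁸ m/s) / (354.2×10⁻⁹ m)
φ = 3.50 eV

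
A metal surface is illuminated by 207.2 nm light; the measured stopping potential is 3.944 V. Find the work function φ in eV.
2.04 eV

The stopping potential gives the maximum kinetic energy: KE_max = eV_s = 3.944 eV

From Einstein's photoelectric equation: KE_max = hc/λ - φ
Rearranging: φ = hc/λ - KE_max

Calculate photon energy:
E_photon = hc/λ = (6.626×10⁻³⁴ J·s)(3×10⁸ m/s) / (207.2×10⁻⁹ m) = 5.9838 eV

Therefore:
φ = 5.9838 - 3.944 = 2.04 eV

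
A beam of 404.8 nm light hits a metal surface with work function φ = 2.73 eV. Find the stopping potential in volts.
0.3329 V

The stopping potential V_s satisfies: eV_s = KE_max

First, find KE_max using Einstein's equation:
E_photon = hc/λ = 3.0629 eV
KE_max = E_photon - φ = 3.0629 - 2.73 = 0.3329 eV

Since eV_s = KE_max:
V_s = KE_max/e = 0.3329 V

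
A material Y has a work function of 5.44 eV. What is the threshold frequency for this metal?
1.3154e+15 Hz

The threshold frequency is when the photon energy equals the work function:
hf₀ = φ

Solving for f₀:
f₀ = φ/h = (5.44 eV × 1.602×10⁻¹⁹ J/eV) / (6.626×10⁻³⁴ J·s)
f₀ = 1.3154e+15 Hz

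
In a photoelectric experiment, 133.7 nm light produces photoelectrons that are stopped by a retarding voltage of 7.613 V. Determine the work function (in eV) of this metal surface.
1.66 eV

The stopping potential gives the maximum kinetic energy: KE_max = eV_s = 7.613 eV

From Einstein's photoelectric equation: KE_max = hc/λ - φ
Rearranging: φ = hc/λ - KE_max

Calculate photon energy:
E_photon = hc/λ = (6.626×10⁻³⁴ J·s)(3×10⁸ m/s) / (133.7×10⁻⁹ m) = 9.2733 eV

Therefore:
φ = 9.2733 - 7.613 = 1.66 eV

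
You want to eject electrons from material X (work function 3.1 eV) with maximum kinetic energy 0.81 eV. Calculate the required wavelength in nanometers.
317.10 nm

From Einstein's equation: KE_max = hc/λ - φ

Rearranging for λ:
hc/λ = KE_max + φ
λ = hc/(KE_max + φ)

Required photon energy:
E_photon = KE_max + φ = 0.81 + 3.1 = 3.91 eV

Required wavelength:
λ = hc/E_photon = (6.626×10⁻³⁴)(3×10⁸) / (3.91 × 1.602×10⁻¹⁹)
λ = 317.10 nm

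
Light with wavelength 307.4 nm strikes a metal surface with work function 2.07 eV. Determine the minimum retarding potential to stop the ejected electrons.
1.9633 V

The stopping potential V_s satisfies: eV_s = KE_max

First, find KE_max using Einstein's equation:
E_photon = hc/λ = 4.0333 eV
KE_max = E_photon - φ = 4.0333 - 2.07 = 1.9633 eV

Since eV_s = KE_max:
V_s = KE_max/e = 1.9633 V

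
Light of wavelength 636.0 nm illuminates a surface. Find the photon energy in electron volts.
1.9494 eV

Using E = hf = hc/λ:

E = hc/λ = (6.626×10⁻³⁴ J·s)(3×10⁸ m/s) / (636.0×10⁻⁹ m)
E = 1.9494 eV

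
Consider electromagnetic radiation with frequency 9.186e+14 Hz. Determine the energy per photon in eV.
3.7990 eV

Using E = hf:

E = hf = (6.626×10⁻³⁴ J·s)(9.186e+14 Hz)
E = 3.7990 eV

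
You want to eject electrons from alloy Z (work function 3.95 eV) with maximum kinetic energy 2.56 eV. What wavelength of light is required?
190.45 nm

From Einstein's equation: KE_max = hc/λ - φ

Rearranging for λ:
hc/λ = KE_max + φ
λ = hc/(KE_max + φ)

Required photon energy:
E_photon = KE_max + φ = 2.56 + 3.95 = 6.51 eV

Required wavelength:
λ = hc/E_photon = (6.626×10⁻³⁴)(3×10⁸) / (6.51 × 1.602×10⁻¹⁹)
λ = 190.45 nm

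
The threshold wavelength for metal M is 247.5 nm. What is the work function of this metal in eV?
5.01 eV

At the threshold wavelength, photon energy equals work function:
φ = hc/λ₀

Calculating:
φ = (6.626×10⁻³⁴ J·s)(3×10⁸ m/s) / (247.5×10⁻⁹ m)
φ = 5.01 eV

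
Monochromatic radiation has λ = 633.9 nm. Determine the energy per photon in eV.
1.9559 eV

Using E = hf = hc/λ:

E = hc/λ = (6.626×10⁻³⁴ J·s)(3×10⁸ m/s) / (633.9×10⁻⁹ m)
E = 1.9559 eV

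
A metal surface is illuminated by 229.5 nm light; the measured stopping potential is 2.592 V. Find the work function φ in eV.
2.81 eV

The stopping potential gives the maximum kinetic energy: KE_max = eV_s = 2.592 eV

From Einstein's photoelectric equation: KE_max = hc/λ - φ
Rearranging: φ = hc/λ - KE_max

Calculate photon energy:
E_photon = hc/λ = (6.626×10⁻³⁴ J·s)(3×10⁸ m/s) / (229.5×10⁻⁹ m) = 5.4024 eV

Therefore:
φ = 5.4024 - 2.592 = 2.81 eV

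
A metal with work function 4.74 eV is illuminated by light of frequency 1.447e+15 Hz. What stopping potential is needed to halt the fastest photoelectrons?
1.2443 V

The stopping potential V_s satisfies: eV_s = KE_max

First, find KE_max using Einstein's equation:
E_photon = hf = (6.626×10⁻³⁴ J·s)(1.447e+15 Hz) = 5.9843 eV
KE_max = E_photon - φ = 5.9843 - 4.74 = 1.2443 eV

Since eV_s = KE_max:
V_s = KE_max/e = 1.2443 V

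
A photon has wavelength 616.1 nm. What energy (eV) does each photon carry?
2.0124 eV

Using E = hf = hc/λ:

E = hc/λ = (6.626×10⁻³⁴ J·s)(3×10⁸ m/s) / (616.1×10⁻⁹ m)
E = 2.0124 eV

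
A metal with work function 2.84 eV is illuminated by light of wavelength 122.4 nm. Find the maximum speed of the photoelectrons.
1.6013e+06 m/s

First, find the maximum kinetic energy:
E_photon = hc/λ = 10.1294 eV
KE_max = E_photon - φ = 10.1294 - 2.84 = 7.2894 eV

Convert to Joules: KE_max = 7.2894 × 1.602×10⁻¹⁹ J = 1.1679e-18 J

Then use KE = ½mv² to find velocity:
v = √(2·KE/m) = √(2 × 1.1679e-18 J / 9.109e-31 kg)
v = 1.6013e+06 m/s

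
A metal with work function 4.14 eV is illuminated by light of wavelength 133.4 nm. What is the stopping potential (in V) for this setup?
5.1542 V

The stopping potential V_s satisfies: eV_s = KE_max

First, find KE_max using Einstein's equation:
E_photon = hc/λ = 9.2942 eV
KE_max = E_photon - φ = 9.2942 - 4.14 = 5.1542 eV

Since eV_s = KE_max:
V_s = KE_max/e = 5.1542 V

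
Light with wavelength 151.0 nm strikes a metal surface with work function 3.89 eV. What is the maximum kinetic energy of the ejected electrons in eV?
4.3209 eV

Using Einstein's photoelectric equation: KE_max = hf - φ = hc/λ - φ

First, calculate the photon energy:
E_photon = hc/λ = (6.626×10⁻³⁴ J·s)(3×10⁸ m/s) / (151.0×10⁻⁹ m)
E_photon = 8.2109 eV

Then, the maximum kinetic energy:
KE_max = E_photon - φ = 8.2109 eV - 3.89 eV = 4.3209 eV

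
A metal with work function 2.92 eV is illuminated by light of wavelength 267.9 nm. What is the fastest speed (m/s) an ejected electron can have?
7.7512e+05 m/s

First, find the maximum kinetic energy:
E_photon = hc/λ = 4.6280 eV
KE_max = E_photon - φ = 4.6280 - 2.92 = 1.7080 eV

Convert to Joules: KE_max = 1.7080 × 1.602×10⁻¹⁹ J = 2.7365e-19 J

Then use KE = ½mv² to find velocity:
v = √(2·KE/m) = √(2 × 2.7365e-19 J / 9.109e-31 kg)
v = 7.7512e+05 m/s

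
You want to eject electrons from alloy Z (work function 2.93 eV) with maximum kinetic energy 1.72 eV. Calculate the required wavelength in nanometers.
266.63 nm

From Einstein's equation: KE_max = hc/λ - φ

Rearranging for λ:
hc/λ = KE_max + φ
λ = hc/(KE_max + φ)

Required photon energy:
E_photon = KE_max + φ = 1.72 + 2.93 = 4.65 eV

Required wavelength:
λ = hc/E_photon = (6.626×10⁻³⁴)(3×10⁸) / (4.65 × 1.602×10⁻¹⁹)
λ = 266.63 nm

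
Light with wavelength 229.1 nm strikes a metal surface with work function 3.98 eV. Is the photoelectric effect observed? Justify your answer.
Yes

For photoemission, the photon energy must exceed the work function.

Photon energy: E = hc/λ = 5.4118 eV
Work function: φ = 3.98 eV

Since E_photon (5.4118 eV) > φ (3.98 eV), photoemission WILL occur.
The threshold wavelength is λ₀ = hc/φ = 311.5 nm.
Since 229.1 nm < 311.5 nm, the light has sufficient energy.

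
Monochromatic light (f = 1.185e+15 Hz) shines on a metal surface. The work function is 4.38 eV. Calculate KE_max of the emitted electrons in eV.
0.5208 eV

Using Einstein's photoelectric equation: KE_max = hf - φ

First, calculate the photon energy:
E_photon = hf = (6.626×10⁻³⁴ J·s)(1.185e+15 Hz)
E_photon = 4.9008 eV

Then, the maximum kinetic energy:
KE_max = E_photon - φ = 4.9008 eV - 4.38 eV = 0.5208 eV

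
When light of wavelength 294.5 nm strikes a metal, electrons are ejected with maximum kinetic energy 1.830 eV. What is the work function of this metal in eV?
2.38 eV

From Einstein's photoelectric equation: KE_max = hf - φ = hc/λ - φ

Rearranging for φ:
φ = hc/λ - KE_max

Calculate photon energy:
E_photon = hc/λ = 4.2100 eV

Therefore:
φ = 4.2100 - 1.830 = 2.38 eV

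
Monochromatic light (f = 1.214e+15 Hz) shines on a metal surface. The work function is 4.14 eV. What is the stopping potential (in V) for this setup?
0.8807 V

The stopping potential V_s satisfies: eV_s = KE_max

First, find KE_max using Einstein's equation:
E_photon = hf = (6.626×10⁻³⁴ J·s)(1.214e+15 Hz) = 5.0207 eV
KE_max = E_photon - φ = 5.0207 - 4.14 = 0.8807 eV

Since eV_s = KE_max:
V_s = KE_max/e = 0.8807 V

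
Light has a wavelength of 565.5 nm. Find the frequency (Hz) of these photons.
5.3014e+14 Hz

Using the wave equation: c = fλ

Solving for frequency:
f = c/λ = (3×10⁸ m/s) / (565.5×10⁻⁹ m)
f = 5.3014e+14 Hz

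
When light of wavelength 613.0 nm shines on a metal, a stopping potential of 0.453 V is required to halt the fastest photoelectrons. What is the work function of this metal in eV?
1.57 eV

The stopping potential gives the maximum kinetic energy: KE_max = eV_s = 0.453 eV

From Einstein's photoelectric equation: KE_max = hc/λ - φ
Rearranging: φ = hc/λ - KE_max

Calculate photon energy:
E_photon = hc/λ = (6.626×10⁻³⁴ J·s)(3×10⁸ m/s) / (613.0×10⁻⁹ m) = 2.0226 eV

Therefore:
φ = 2.0226 - 0.453 = 1.57 eV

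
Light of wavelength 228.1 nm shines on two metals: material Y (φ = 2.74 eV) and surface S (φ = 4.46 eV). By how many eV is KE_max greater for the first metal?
1.7200 eV

Using KE_max = hc/λ - φ for each metal:

Photon energy: E = hc/λ = 5.4355 eV

For material Y (φ₁ = 2.74 eV):
KE₁ = E - φ₁ = 5.4355 - 2.74 = 2.6955 eV

For surface S (φ₂ = 4.46 eV):
KE₂ = E - φ₂ = 5.4355 - 4.46 = 0.9755 eV

Difference:
ΔKE = KE₁ - KE₂ = 2.6955 - 0.9755 = 1.7200 eV

Note: The difference equals the difference in work functions: 4.46 - 2.74 = 1.72 eV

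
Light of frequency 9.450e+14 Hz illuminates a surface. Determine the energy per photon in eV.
3.9082 eV

Using E = hf:

E = hf = (6.626×10⁻³⁴ J·s)(9.450e+14 Hz)
E = 3.9082 eV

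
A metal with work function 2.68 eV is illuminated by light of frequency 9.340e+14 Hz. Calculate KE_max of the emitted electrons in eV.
1.1827 eV

Using Einstein's photoelectric equation: KE_max = hf - φ

First, calculate the photon energy:
E_photon = hf = (6.626×10⁻³⁴ J·s)(9.340e+14 Hz)
E_photon = 3.8627 eV

Then, the maximum kinetic energy:
KE_max = E_photon - φ = 3.8627 eV - 2.68 eV = 1.1827 eV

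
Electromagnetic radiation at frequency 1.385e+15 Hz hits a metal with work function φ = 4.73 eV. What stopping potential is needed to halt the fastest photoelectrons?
0.9979 V

The stopping potential V_s satisfies: eV_s = KE_max

First, find KE_max using Einstein's equation:
E_photon = hf = (6.626×10⁻³⁴ J·s)(1.385e+15 Hz) = 5.7279 eV
KE_max = E_photon - φ = 5.7279 - 4.73 = 0.9979 eV

Since eV_s = KE_max:
V_s = KE_max/e = 0.9979 V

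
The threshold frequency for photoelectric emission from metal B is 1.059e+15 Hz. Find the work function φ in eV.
4.38 eV

At the threshold frequency, photon energy equals work function:
φ = hf₀

Calculating:
φ = (6.626×10⁻³⁴ J·s)(1.059e+15 Hz)
φ = 4.38 eV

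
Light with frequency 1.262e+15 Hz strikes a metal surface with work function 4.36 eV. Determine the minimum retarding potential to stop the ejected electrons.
0.8592 V

The stopping potential V_s satisfies: eV_s = KE_max

First, find KE_max using Einstein's equation:
E_photon = hf = (6.626×10⁻³⁴ J·s)(1.262e+15 Hz) = 5.2192 eV
KE_max = E_photon - φ = 5.2192 - 4.36 = 0.8592 eV

Since eV_s = KE_max:
V_s = KE_max/e = 0.8592 V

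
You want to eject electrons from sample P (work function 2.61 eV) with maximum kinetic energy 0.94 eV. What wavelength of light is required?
349.25 nm

From Einstein's equation: KE_max = hc/λ - φ

Rearranging for λ:
hc/λ = KE_max + φ
λ = hc/(KE_max + φ)

Required photon energy:
E_photon = KE_max + φ = 0.94 + 2.61 = 3.55 eV

Required wavelength:
λ = hc/E_photon = (6.626×10⁻³⁴)(3×10⁸) / (3.55 × 1.602×10⁻¹⁹)
λ = 349.25 nm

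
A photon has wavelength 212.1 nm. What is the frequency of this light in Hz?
1.4134e+15 Hz

Using the wave equation: c = fλ

Solving for frequency:
f = c/λ = (3×10⁸ m/s) / (212.1×10⁻⁹ m)
f = 1.4134e+15 Hz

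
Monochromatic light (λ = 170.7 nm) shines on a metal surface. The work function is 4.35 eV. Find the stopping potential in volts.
2.9133 V

The stopping potential V_s satisfies: eV_s = KE_max

First, find KE_max using Einstein's equation:
E_photon = hc/λ = 7.2633 eV
KE_max = E_photon - φ = 7.2633 - 4.35 = 2.9133 eV

Since eV_s = KE_max:
V_s = KE_max/e = 2.9133 V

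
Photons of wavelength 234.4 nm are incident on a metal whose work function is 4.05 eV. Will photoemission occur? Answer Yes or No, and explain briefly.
Yes

For photoemission, the photon energy must exceed the work function.

Photon energy: E = hc/λ = 5.2894 eV
Work function: φ = 4.05 eV

Since E_photon (5.2894 eV) > φ (4.05 eV), photoemission WILL occur.
The threshold wavelength is λ₀ = hc/φ = 306.1 nm.
Since 234.4 nm < 306.1 nm, the light has sufficient energy.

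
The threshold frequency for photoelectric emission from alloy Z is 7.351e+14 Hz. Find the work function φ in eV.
3.04 eV

At the threshold frequency, photon energy equals work function:
φ = hf₀

Calculating:
φ = (6.626×10⁻³⁴ J·s)(7.351e+14 Hz)
φ = 3.04 eV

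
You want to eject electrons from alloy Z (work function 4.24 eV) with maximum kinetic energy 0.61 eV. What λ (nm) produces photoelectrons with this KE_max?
255.64 nm

From Einstein's equation: KE_max = hc/λ - φ

Rearranging for λ:
hc/λ = KE_max + φ
λ = hc/(KE_max + φ)

Required photon energy:
E_photon = KE_max + φ = 0.61 + 4.24 = 4.85 eV

Required wavelength:
λ = hc/E_photon = (6.626×10⁻³⁴)(3×10⁸) / (4.85 × 1.602×10⁻¹⁹)
λ = 255.64 nm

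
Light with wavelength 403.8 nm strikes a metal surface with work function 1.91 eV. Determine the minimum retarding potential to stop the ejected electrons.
1.1604 V

The stopping potential V_s satisfies: eV_s = KE_max

First, find KE_max using Einstein's equation:
E_photon = hc/λ = 3.0704 eV
KE_max = E_photon - φ = 3.0704 - 1.91 = 1.1604 eV

Since eV_s = KE_max:
V_s = KE_max/e = 1.1604 V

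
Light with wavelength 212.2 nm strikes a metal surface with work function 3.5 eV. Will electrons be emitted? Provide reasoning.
Yes

For photoemission, the photon energy must exceed the work function.

Photon energy: E = hc/λ = 5.8428 eV
Work function: φ = 3.5 eV

Since E_photon (5.8428 eV) > φ (3.5 eV), photoemission WILL occur.
The threshold wavelength is λ₀ = hc/φ = 354.2 nm.
Since 212.2 nm < 354.2 nm, the light has sufficient energy.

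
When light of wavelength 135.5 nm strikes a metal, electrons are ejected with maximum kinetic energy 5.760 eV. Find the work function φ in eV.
3.39 eV

From Einstein's photoelectric equation: KE_max = hf - φ = hc/λ - φ

Rearranging for φ:
φ = hc/λ - KE_max

Calculate photon energy:
E_photon = hc/λ = 9.1501 eV

Therefore:
φ = 9.1501 - 5.760 = 3.39 eV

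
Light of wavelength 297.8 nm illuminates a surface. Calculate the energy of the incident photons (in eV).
4.1633 eV

Using E = hf = hc/λ:

E = hc/λ = (6.626×10⁻³⁴ J·s)(3×10⁸ m/s) / (297.8×10⁻⁹ m)
E = 4.1633 eV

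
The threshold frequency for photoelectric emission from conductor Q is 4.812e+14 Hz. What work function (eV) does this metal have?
1.99 eV

At the threshold frequency, photon energy equals work function:
φ = hf₀

Calculating:
φ = (6.626×10⁻³⁴ J·s)(4.812e+14 Hz)
φ = 1.99 eV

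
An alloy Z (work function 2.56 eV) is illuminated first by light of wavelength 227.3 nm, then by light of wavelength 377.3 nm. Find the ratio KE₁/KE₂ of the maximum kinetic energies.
3.9866

Using Einstein's equation: KE_max = hc/λ - φ

For λ₁ = 227.3 nm:
E₁ = hc/λ₁ = 5.4547 eV
KE₁ = E₁ - φ = 5.4547 - 2.56 = 2.8947 eV

For λ₂ = 377.3 nm:
E₂ = hc/λ₂ = 3.2861 eV
KE₂ = E₂ - φ = 3.2861 - 2.56 = 0.7261 eV

Ratio: KE₁/KE₂ = 2.8947/0.7261 = 3.9866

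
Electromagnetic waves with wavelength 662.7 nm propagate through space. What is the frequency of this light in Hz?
4.5238e+14 Hz

Using the wave equation: c = fλ

Solving for frequency:
f = c/λ = (3×10⁸ m/s) / (662.7×10⁻⁹ m)
f = 4.5238e+14 Hz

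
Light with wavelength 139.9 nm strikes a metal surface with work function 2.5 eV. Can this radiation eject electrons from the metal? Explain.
Yes

For photoemission, the photon energy must exceed the work function.

Photon energy: E = hc/λ = 8.8623 eV
Work function: φ = 2.5 eV

Since E_photon (8.8623 eV) > φ (2.5 eV), photoemission WILL occur.
The threshold wavelength is λ₀ = hc/φ = 495.9 nm.
Since 139.9 nm < 495.9 nm, the light has sufficient energy.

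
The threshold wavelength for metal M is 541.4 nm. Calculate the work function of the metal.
2.29 eV

At the threshold wavelength, photon energy equals work function:
φ = hc/λ₀

Calculating:
φ = (6.626×10⁻³⁴ J·s)(3×10⁸ m/s) / (541.4×10⁻⁹ m)
φ = 2.29 eV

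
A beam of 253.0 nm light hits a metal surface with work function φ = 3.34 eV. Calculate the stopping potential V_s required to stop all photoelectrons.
1.5606 V

The stopping potential V_s satisfies: eV_s = KE_max

First, find KE_max using Einstein's equation:
E_photon = hc/λ = 4.9006 eV
KE_max = E_photon - φ = 4.9006 - 3.34 = 1.5606 eV

Since eV_s = KE_max:
V_s = KE_max/e = 1.5606 V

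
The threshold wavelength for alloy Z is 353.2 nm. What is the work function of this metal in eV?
3.51 eV

At the threshold wavelength, photon energy equals work function:
φ = hc/λ₀

Calculating:
φ = (6.626×10⁻³⁴ J·s)(3×10⁸ m/s) / (353.2×10⁻⁹ m)
φ = 3.51 eV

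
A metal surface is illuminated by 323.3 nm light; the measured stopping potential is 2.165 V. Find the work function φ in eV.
1.67 eV

The stopping potential gives the maximum kinetic energy: KE_max = eV_s = 2.165 eV

From Einstein's photoelectric equation: KE_max = hc/λ - φ
Rearranging: φ = hc/λ - KE_max

Calculate photon energy:
E_photon = hc/λ = (6.626×10⁻³⁴ J·s)(3×10⁸ m/s) / (323.3×10⁻⁹ m) = 3.8350 eV

Therefore:
φ = 3.8350 - 2.165 = 1.67 eV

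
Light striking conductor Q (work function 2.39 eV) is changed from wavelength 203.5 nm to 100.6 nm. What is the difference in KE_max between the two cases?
6.2319 eV

Using Einstein's equation: KE_max = hc/λ - φ

For λ₁ = 203.5 nm:
KE₁ = hc/λ₁ - φ = 6.0926 - 2.39 = 3.7026 eV

For λ₂ = 100.6 nm:
KE₂ = hc/λ₂ - φ = 12.3245 - 2.39 = 9.9345 eV

Change in KE:
ΔKE = KE₂ - KE₁ = 9.9345 - 3.7026 = 6.2319 eV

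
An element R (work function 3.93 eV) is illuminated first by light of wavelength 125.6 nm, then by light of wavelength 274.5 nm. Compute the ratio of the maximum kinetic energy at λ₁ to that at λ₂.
10.1262

Using Einstein's equation: KE_max = hc/λ - φ

For λ₁ = 125.6 nm:
E₁ = hc/λ₁ = 9.8714 eV
KE₁ = E₁ - φ = 9.8714 - 3.93 = 5.9414 eV

For λ₂ = 274.5 nm:
E₂ = hc/λ₂ = 4.5167 eV
KE₂ = E₂ - φ = 4.5167 - 3.93 = 0.5867 eV

Ratio: KE₁/KE₂ = 5.9414/0.5867 = 10.1262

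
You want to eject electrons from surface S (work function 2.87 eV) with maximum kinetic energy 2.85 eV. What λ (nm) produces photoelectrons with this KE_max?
216.76 nm

From Einstein's equation: KE_max = hc/λ - φ

Rearranging for λ:
hc/λ = KE_max + φ
λ = hc/(KE_max + φ)

Required photon energy:
E_photon = KE_max + φ = 2.85 + 2.87 = 5.72 eV

Required wavelength:
λ = hc/E_photon = (6.626×10⁻³⁴)(3×10⁸) / (5.72 × 1.602×10⁻¹⁹)
λ = 216.76 nm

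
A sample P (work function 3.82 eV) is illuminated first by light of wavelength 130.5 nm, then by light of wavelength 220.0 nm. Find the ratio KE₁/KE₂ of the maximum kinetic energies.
3.1288

Using Einstein's equation: KE_max = hc/λ - φ

For λ₁ = 130.5 nm:
E₁ = hc/λ₁ = 9.5007 eV
KE₁ = E₁ - φ = 9.5007 - 3.82 = 5.6807 eV

For λ₂ = 220.0 nm:
E₂ = hc/λ₂ = 5.6356 eV
KE₂ = E₂ - φ = 5.6356 - 3.82 = 1.8156 eV

Ratio: KE₁/KE₂ = 5.6807/1.8156 = 3.1288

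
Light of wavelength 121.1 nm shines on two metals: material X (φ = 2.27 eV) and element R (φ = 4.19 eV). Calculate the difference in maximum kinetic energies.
1.9200 eV

Using KE_max = hc/λ - φ for each metal:

Photon energy: E = hc/λ = 10.2382 eV

For material X (φ₁ = 2.27 eV):
KE₁ = E - φ₁ = 10.2382 - 2.27 = 7.9682 eV

For element R (φ₂ = 4.19 eV):
KE₂ = E - φ₂ = 10.2382 - 4.19 = 6.0482 eV

Difference:
ΔKE = KE₁ - KE₂ = 7.9682 - 6.0482 = 1.9200 eV

Note: The difference equals the difference in work functions: 4.19 - 2.27 = 1.92 eV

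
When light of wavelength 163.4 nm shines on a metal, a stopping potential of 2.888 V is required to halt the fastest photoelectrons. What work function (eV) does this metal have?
4.70 eV

The stopping potential gives the maximum kinetic energy: KE_max = eV_s = 2.888 eV

From Einstein's photoelectric equation: KE_max = hc/λ - φ
Rearranging: φ = hc/λ - KE_max

Calculate photon energy:
E_photon = hc/λ = (6.626×10⁻³⁴ J·s)(3×10⁸ m/s) / (163.4×10⁻⁹ m) = 7.5878 eV

Therefore:
φ = 7.5878 - 2.888 = 4.70 eV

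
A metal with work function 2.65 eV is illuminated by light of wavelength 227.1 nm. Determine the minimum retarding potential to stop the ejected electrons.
2.8095 V

The stopping potential V_s satisfies: eV_s = KE_max

First, find KE_max using Einstein's equation:
E_photon = hc/λ = 5.4595 eV
KE_max = E_photon - φ = 5.4595 - 2.65 = 2.8095 eV

Since eV_s = KE_max:
V_s = KE_max/e = 2.8095 V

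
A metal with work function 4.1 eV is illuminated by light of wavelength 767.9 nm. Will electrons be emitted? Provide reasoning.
No

For photoemission, the photon energy must exceed the work function.

Photon energy: E = hc/λ = 1.6146 eV
Work function: φ = 4.1 eV

Since E_photon (1.6146 eV) < φ (4.1 eV), photoemission will NOT occur.
The threshold wavelength is λ₀ = hc/φ = 302.4 nm.
Since 767.9 nm > 302.4 nm, the photons lack sufficient energy.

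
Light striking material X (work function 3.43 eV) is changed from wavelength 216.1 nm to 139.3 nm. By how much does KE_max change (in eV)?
3.1632 eV

Using Einstein's equation: KE_max = hc/λ - φ

For λ₁ = 216.1 nm:
KE₁ = hc/λ₁ - φ = 5.7374 - 3.43 = 2.3074 eV

For λ₂ = 139.3 nm:
KE₂ = hc/λ₂ - φ = 8.9005 - 3.43 = 5.4705 eV

Change in KE:
ΔKE = KE₂ - KE₁ = 5.4705 - 2.3074 = 3.1632 eV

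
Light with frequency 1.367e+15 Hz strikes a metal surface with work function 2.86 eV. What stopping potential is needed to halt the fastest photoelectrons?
2.7935 V

The stopping potential V_s satisfies: eV_s = KE_max

First, find KE_max using Einstein's equation:
E_photon = hf = (6.626×10⁻³⁴ J·s)(1.367e+15 Hz) = 5.6535 eV
KE_max = E_photon - φ = 5.6535 - 2.86 = 2.7935 eV

Since eV_s = KE_max:
V_s = KE_max/e = 2.7935 V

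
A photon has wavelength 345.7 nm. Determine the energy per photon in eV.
3.5865 eV

Using E = hf = hc/λ:

E = hc/λ = (6.626×10⁻³⁴ J·s)(3×10⁸ m/s) / (345.7×10⁻⁹ m)
E = 3.5865 eV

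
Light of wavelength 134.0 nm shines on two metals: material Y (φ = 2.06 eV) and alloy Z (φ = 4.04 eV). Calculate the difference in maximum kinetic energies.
1.9800 eV

Using KE_max = hc/λ - φ for each metal:

Photon energy: E = hc/λ = 9.2526 eV

For material Y (φ₁ = 2.06 eV):
KE₁ = E - φ₁ = 9.2526 - 2.06 = 7.1926 eV

For alloy Z (φ₂ = 4.04 eV):
KE₂ = E - φ₂ = 9.2526 - 4.04 = 5.2126 eV

Difference:
ΔKE = KE₁ - KE₂ = 7.1926 - 5.2126 = 1.9800 eV

Note: The difference equals the difference in work functions: 4.04 - 2.06 = 1.98 eV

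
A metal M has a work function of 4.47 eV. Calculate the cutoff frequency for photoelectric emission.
1.0808e+15 Hz

The threshold frequency is when the photon energy equals the work function:
hf₀ = φ

Solving for f₀:
f₀ = φ/h = (4.47 eV × 1.602×10⁻¹⁹ J/eV) / (6.626×10⁻³⁴ J·s)
f₀ = 1.0808e+15 Hz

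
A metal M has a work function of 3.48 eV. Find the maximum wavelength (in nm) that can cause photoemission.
356.28 nm

The threshold wavelength is when the photon energy equals the work function:
hc/λ₀ = φ

Solving for λ₀:
λ₀ = hc/φ = (6.626×10⁻³⁴ J·s)(3×10⁸ m/s) / (3.48 eV × 1.602×10⁻¹⁹ J/eV)
λ₀ = 356.28 nm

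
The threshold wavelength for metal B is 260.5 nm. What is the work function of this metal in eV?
4.76 eV

At the threshold wavelength, photon energy equals work function:
φ = hc/λ₀

Calculating:
φ = (6.626×10⁻³⁴ J·s)(3×10⁸ m/s) / (260.5×10⁻⁹ m)
φ = 4.76 eV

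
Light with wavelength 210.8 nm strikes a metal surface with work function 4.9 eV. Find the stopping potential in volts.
0.9816 V

The stopping potential V_s satisfies: eV_s = KE_max

First, find KE_max using Einstein's equation:
E_photon = hc/λ = 5.8816 eV
KE_max = E_photon - φ = 5.8816 - 4.9 = 0.9816 eV

Since eV_s = KE_max:
V_s = KE_max/e = 0.9816 V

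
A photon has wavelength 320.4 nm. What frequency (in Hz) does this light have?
9.3568e+14 Hz

Using the wave equation: c = fλ

Solving for frequency:
f = c/λ = (3×10⁸ m/s) / (320.4×10⁻⁹ m)
f = 9.3568e+14 Hz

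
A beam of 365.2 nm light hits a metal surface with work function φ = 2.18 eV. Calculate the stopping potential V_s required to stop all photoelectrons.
1.2150 V

The stopping potential V_s satisfies: eV_s = KE_max

First, find KE_max using Einstein's equation:
E_photon = hc/λ = 3.3950 eV
KE_max = E_photon - φ = 3.3950 - 2.18 = 1.2150 eV

Since eV_s = KE_max:
V_s = KE_max/e = 1.2150 V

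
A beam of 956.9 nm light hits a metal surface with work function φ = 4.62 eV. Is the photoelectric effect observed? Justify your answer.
No

For photoemission, the photon energy must exceed the work function.

Photon energy: E = hc/λ = 1.2957 eV
Work function: φ = 4.62 eV

Since E_photon (1.2957 eV) < φ (4.62 eV), photoemission will NOT occur.
The threshold wavelength is λ₀ = hc/φ = 268.4 nm.
Since 956.9 nm > 268.4 nm, the photons lack sufficient energy.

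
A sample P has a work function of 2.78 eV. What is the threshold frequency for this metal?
6.7220e+14 Hz

The threshold frequency is when the photon energy equals the work function:
hf₀ = φ

Solving for f₀:
f₀ = φ/h = (2.78 eV × 1.602×10⁻¹⁹ J/eV) / (6.626×10⁻³⁴ J·s)
f₀ = 6.7220e+14 Hz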